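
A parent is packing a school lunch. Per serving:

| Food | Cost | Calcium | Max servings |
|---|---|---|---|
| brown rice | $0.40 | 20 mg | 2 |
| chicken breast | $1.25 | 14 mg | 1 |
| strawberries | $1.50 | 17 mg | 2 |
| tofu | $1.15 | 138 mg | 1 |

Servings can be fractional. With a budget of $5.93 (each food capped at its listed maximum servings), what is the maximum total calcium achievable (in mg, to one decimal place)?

Calcium per dollar: tofu 120, brown rice 50, strawberries 11.33, chicken breast 11.2.
Take 1 serving of tofu: spends $1.15, +138.0 mg calcium (running total 138.0 mg).
Take 2 servings of brown rice: spends $0.80, +40.0 mg calcium (running total 178.0 mg).
Take 2 servings of strawberries: spends $3.00, +34.0 mg calcium (running total 212.0 mg).
Take 0.784 servings of chicken breast: spends $0.98, +11.0 mg calcium (running total 223.0 mg).
Greedy by best ratio exhausts the cost allowance optimally: 223.0 mg.

223.0 mg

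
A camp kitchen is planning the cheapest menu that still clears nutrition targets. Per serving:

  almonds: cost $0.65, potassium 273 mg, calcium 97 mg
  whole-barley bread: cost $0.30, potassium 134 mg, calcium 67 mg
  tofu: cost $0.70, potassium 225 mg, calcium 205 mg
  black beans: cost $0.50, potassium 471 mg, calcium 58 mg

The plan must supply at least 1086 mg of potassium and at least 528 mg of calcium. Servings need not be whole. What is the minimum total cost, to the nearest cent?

This is a tiny linear program; its minimum lies at a vertex of the feasible set. List the vertices and price them.
almonds only: max(1086/273, 528/97) = 5.443 servings → $3.54.
whole-barley bread only: max(1086/134, 528/67) = 8.104 servings → $2.43.
tofu only: max(1086/225, 528/205) = 4.827 servings → $3.38.
black beans only: max(1086/471, 528/58) = 9.103 servings → $4.55.
almonds + whole-barley bread with both tight: 0.3797 servings and 7.331 servings → $2.45.
almonds + tofu with both tight: 3.041 servings and 1.137 servings → $2.77.
almonds + black beans: the both-tight solution has a negative serving — not a feasible corner.
whole-barley bread + tofu: the both-tight solution has a negative serving — not a feasible corner.
whole-barley bread + black beans with both tight: 7.807 servings and 0.08451 servings → $2.38.
tofu + black beans with both tight: 2.224 servings and 1.243 servings → $2.18.
So the least-cost plan costs $2.18.

$2.18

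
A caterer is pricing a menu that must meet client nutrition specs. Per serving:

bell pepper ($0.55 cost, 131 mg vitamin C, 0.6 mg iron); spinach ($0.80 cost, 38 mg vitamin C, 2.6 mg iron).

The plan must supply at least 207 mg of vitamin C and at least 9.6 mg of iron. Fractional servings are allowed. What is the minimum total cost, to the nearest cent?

$3.15

Two binding constraints pin down two serving amounts, so the optimal mix uses at most two foods. The candidates are each food alone (scaled to the tighter of vitamin C/iron) and each pair with both constraints tight.
bell pepper only: max(207/131, 9.6/0.6) = 16 servings → $8.80.
spinach only: max(207/38, 9.6/2.6) = 5.447 servings → $4.36.
bell pepper + spinach with both tight: 0.5456 servings and 3.566 servings → $3.15.
Cheapest feasible corner: $3.15.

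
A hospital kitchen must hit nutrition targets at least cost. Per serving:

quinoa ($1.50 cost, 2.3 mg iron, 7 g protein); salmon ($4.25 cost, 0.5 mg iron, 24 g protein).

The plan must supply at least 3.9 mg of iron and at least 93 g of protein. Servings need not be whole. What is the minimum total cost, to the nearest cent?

$16.71

Two binding constraints pin down two serving amounts, so the optimal mix uses at most two foods. The candidates are each food alone (scaled to the tighter of iron/protein) and each pair with both constraints tight.
quinoa only: max(3.9/2.3, 93/7) = 13.29 servings → $19.93.
salmon only: max(3.9/0.5, 93/24) = 7.8 servings → $33.15.
quinoa + salmon with both tight: 0.911 servings and 3.609 servings → $16.71.
The minimum over all feasible corners is $16.71.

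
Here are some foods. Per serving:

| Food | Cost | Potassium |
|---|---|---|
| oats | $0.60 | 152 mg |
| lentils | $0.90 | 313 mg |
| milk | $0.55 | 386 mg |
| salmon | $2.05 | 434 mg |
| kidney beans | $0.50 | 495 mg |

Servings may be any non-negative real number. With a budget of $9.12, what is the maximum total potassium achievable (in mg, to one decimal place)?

Potassium per dollar: kidney beans 990, milk 701.8, lentils 347.8, oats 253.3, salmon 211.7.
With no serving limits, spend the whole cost allowance on kidney beans: $9.12 / $0.50 × 495 mg = 9028.8 mg.

9028.8 mg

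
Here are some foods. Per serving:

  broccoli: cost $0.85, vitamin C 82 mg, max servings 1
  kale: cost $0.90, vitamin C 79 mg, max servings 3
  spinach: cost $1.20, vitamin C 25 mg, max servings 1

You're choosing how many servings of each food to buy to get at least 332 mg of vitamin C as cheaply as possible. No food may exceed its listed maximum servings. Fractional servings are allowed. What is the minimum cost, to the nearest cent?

Cost per mg of vitamin C: broccoli $0.0104, kale $0.0114, spinach $0.0480.
Take 1 serving of broccoli: +82.0 mg vitamin C for $0.85 (total $0.85, still need 250.0 mg).
Take 3 servings of kale: +237.0 mg vitamin C for $2.70 (total $3.55, still need 13.0 mg).
Take 0.52 servings of spinach: +13.0 mg vitamin C for $0.62 (total $4.17, still need 0.0 mg).
Greedy by cheapest-per-mg is optimal for a single linear constraint, so the minimum cost is $4.17.

$4.17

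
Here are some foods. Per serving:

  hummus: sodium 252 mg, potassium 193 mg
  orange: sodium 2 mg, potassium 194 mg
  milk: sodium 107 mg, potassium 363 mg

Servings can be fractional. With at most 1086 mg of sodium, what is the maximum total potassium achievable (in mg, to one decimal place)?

105342.0 mg

Potassium per mg sodium: orange 97, milk 3.393, hummus 0.7659.
With no serving limits, spend the whole sodium allowance on orange: 1086 mg / 2 mg × 194 mg = 105342.0 mg.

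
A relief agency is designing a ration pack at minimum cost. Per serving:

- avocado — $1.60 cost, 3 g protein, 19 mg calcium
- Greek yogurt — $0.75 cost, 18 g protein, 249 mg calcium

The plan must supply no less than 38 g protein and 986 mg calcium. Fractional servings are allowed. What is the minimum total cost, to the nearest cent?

$2.97

With two linear requirements the optimum uses one or two foods; enumerate the corners.
avocado only: max(38/3, 986/19) = 51.89 servings → $83.03.
Greek yogurt only: max(38/18, 986/249) = 3.96 servings → $2.97.
avocado + Greek yogurt with both targets exact would need a negative amount; discard.
The minimum over all feasible corners is $2.97.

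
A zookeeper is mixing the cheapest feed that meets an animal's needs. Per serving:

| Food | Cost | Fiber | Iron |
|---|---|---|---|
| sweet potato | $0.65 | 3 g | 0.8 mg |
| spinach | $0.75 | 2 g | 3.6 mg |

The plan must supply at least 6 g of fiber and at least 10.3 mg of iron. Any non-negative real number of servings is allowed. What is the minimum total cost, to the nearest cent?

$2.20

The cheapest plan sits at a corner of the feasible region — with two constraints it uses at most two foods.
sweet potato only: max(6/3, 10.3/0.8) = 12.88 servings → $8.37.
spinach only: max(6/2, 10.3/3.6) = 3 servings → $2.25.
sweet potato + spinach with both tight: 0.1087 servings and 2.837 servings → $2.20.
The minimum over all feasible corners is $2.20.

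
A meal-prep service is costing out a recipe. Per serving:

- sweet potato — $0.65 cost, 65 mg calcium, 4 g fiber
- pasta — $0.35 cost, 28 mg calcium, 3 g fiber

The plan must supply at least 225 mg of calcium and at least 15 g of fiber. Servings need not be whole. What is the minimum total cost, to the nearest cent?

$2.31

The cheapest plan sits at a corner of the feasible region — with two constraints it uses at most two foods.
sweet potato only: max(225/65, 15/4) = 3.75 servings → $2.44.
pasta only: max(225/28, 15/3) = 8.036 servings → $2.81.
sweet potato + pasta with both tight: 3.072 servings and 0.9036 servings → $2.31.
The minimum over all feasible corners is $2.31.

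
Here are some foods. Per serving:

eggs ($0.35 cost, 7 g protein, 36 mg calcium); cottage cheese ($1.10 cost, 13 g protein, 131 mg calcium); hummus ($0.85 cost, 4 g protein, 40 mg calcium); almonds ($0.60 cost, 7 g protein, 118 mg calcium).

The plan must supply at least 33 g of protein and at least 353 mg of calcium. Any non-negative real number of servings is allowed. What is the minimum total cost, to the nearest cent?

$2.21

eggs only: max(33/7, 353/36) = 9.806 servings → $3.43.
cottage cheese only: max(33/13, 353/131) = 2.695 servings → $2.96.
hummus only: max(33/4, 353/40) = 8.825 servings → $7.50.
almonds only: max(33/7, 353/118) = 4.714 servings → $2.83.
eggs + cottage cheese: the both-tight solution has a negative serving — not a feasible corner.
eggs + hummus: intersection lies outside the first quadrant.
eggs + almonds with both tight: 2.479 servings and 2.235 servings → $2.21.
cottage cheese + hummus with both targets exact would need a negative amount; discard.
cottage cheese + almonds with both tight: 2.306 servings and 0.4311 servings → $2.80.
hummus + almonds with both tight: 7.411 servings and 0.4792 servings → $6.59.
Cheapest feasible corner: $2.21.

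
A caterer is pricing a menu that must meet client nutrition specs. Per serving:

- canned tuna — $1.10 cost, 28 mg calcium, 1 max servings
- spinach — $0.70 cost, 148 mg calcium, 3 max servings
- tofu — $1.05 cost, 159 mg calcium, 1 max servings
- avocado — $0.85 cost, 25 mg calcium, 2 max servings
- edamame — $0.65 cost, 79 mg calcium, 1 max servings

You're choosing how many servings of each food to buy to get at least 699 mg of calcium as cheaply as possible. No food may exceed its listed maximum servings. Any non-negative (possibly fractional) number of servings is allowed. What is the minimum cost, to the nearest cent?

Cost per mg of calcium: spinach $0.0047, tofu $0.0066, edamame $0.0082, avocado $0.0340, canned tuna $0.0393.
Take 3 servings of spinach: +444.0 mg calcium for $2.10 (total $2.10, still need 255.0 mg).
Take 1 serving of tofu: +159.0 mg calcium for $1.05 (total $3.15, still need 96.0 mg).
Take 1 serving of edamame: +79.0 mg calcium for $0.65 (total $3.80, still need 17.0 mg).
Take 0.68 servings of avocado: +17.0 mg calcium for $0.58 (total $4.38, still need 0.0 mg).
Greedy by cheapest-per-mg is optimal for a single linear constraint, so the minimum cost is $4.38.

$4.38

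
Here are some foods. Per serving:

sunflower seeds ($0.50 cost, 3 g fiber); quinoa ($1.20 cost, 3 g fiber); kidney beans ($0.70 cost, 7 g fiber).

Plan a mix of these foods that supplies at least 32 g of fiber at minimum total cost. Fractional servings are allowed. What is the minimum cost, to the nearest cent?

Cost per g of fiber: kidney beans $0.1000, sunflower seeds $0.1667, quinoa $0.4000.
With no serving limits, use only kidney beans: 32 g / 7 g = 4.571 servings × $0.70 = $3.20.

$3.20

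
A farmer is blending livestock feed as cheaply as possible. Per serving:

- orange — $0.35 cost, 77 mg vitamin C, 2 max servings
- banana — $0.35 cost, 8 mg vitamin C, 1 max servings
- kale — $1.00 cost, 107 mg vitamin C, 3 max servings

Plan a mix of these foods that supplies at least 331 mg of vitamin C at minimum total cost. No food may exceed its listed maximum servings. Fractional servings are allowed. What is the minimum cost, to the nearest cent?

Cost per mg of vitamin C: orange $0.0045, kale $0.0093, banana $0.0437.
Take 2 servings of orange: +154.0 mg vitamin C for $0.70 (total $0.70, still need 177.0 mg).
Take 1.654 servings of kale: +177.0 mg vitamin C for $1.65 (total $2.35, still need 0.0 mg).
Filling from the cheapest source first is optimal under one linear minimum: $2.35.

$2.35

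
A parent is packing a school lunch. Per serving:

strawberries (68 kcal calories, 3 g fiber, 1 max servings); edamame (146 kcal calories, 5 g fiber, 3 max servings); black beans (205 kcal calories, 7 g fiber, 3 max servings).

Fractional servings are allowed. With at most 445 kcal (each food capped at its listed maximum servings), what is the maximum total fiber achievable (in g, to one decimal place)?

15.9 g

Fiber per kcal: strawberries 0.04412, edamame 0.03425, black beans 0.03415.
Take 1 serving of strawberries: uses 68 kcal, +3.0 g fiber (running total 3.0 g).
Take 2.582 servings of edamame: uses 377 kcal, +12.9 g fiber (running total 15.9 g).
Filling greedily by fiber-per-kcal is optimal for one linear limit, giving 15.9 g.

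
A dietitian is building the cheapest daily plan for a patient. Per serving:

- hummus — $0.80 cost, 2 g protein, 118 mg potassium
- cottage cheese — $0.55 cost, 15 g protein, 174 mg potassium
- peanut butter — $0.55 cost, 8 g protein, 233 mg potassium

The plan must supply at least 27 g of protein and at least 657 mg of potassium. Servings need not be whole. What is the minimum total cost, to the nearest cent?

Check every corner: each single food scaled to meet both minima, and each pair solved so both constraints bind.
hummus only: max(27/2, 657/118) = 13.5 servings → $10.80.
cottage cheese only: max(27/15, 657/174) = 3.776 servings → $2.08.
peanut butter only: max(27/8, 657/233) = 3.375 servings → $1.86.
hummus + cottage cheese with both tight: 3.627 servings and 1.316 servings → $3.63.
hummus + peanut butter with both targets exact would need a negative amount; discard.
cottage cheese + peanut butter with both tight: 0.4922 servings and 2.452 servings → $1.62.
Cheapest feasible corner: $1.62.

$1.62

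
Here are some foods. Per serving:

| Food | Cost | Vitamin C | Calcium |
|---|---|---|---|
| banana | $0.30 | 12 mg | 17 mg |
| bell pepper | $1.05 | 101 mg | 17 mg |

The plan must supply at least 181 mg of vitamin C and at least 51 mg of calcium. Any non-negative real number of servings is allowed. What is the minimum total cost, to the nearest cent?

Compare the cost at each extreme point of the feasible region.
banana only: max(181/12, 51/17) = 15.08 servings → $4.53.
bell pepper only: max(181/101, 51/17) = 3 servings → $3.15.
banana + bell pepper with both tight: 1.371 servings and 1.629 servings → $2.12.
So the least-cost plan costs $2.12.

$2.12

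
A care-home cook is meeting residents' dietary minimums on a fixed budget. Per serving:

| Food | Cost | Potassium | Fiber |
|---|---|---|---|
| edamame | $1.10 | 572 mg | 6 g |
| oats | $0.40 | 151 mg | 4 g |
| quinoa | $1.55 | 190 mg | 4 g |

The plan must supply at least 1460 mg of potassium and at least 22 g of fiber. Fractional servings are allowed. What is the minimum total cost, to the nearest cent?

Check every corner: each single food scaled to meet both minima, and each pair solved so both constraints bind.
edamame only: max(1460/572, 22/6) = 3.667 servings → $4.03.
oats only: max(1460/151, 22/4) = 9.669 servings → $3.87.
quinoa only: max(1460/190, 22/4) = 7.684 servings → $11.91.
edamame + oats with both tight: 1.822 servings and 2.767 servings → $3.11.
edamame + quinoa with both tight: 1.446 servings and 3.331 servings → $6.75.
oats + quinoa: the both-tight solution has a negative serving — not a feasible corner.
The minimum over all feasible corners is $3.11.

$3.11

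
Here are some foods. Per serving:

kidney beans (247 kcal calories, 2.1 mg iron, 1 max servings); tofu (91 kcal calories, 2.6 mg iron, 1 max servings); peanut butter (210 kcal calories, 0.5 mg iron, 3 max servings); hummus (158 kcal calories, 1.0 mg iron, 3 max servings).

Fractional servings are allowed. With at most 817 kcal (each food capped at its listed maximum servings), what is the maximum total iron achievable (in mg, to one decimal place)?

Iron per kcal: tofu 0.02857, kidney beans 0.008502, hummus 0.006329, peanut butter 0.002381.
Take 1 serving of tofu: uses 91 kcal, +2.6 mg iron (running total 2.6 mg).
Take 1 serving of kidney beans: uses 247 kcal, +2.1 mg iron (running total 4.7 mg).
Take 3 servings of hummus: uses 474 kcal, +3.0 mg iron (running total 7.7 mg).
Take 0.02381 servings of peanut butter: uses 5 kcal, +0.0 mg iron (running total 7.7 mg).
Filling greedily by iron-per-kcal is optimal for one linear limit, giving 7.7 mg.

7.7 mg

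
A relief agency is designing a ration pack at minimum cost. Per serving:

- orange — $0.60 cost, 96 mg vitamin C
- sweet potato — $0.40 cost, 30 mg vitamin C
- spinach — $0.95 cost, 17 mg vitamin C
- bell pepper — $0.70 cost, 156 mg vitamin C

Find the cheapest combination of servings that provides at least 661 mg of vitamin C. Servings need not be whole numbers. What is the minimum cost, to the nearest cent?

$2.97

Cost per mg of vitamin C: bell pepper $0.0045, orange $0.0063, sweet potato $0.0133, spinach $0.0559.
With no serving limits, use only bell pepper: 661 mg / 156 mg = 4.237 servings × $0.70 = $2.97.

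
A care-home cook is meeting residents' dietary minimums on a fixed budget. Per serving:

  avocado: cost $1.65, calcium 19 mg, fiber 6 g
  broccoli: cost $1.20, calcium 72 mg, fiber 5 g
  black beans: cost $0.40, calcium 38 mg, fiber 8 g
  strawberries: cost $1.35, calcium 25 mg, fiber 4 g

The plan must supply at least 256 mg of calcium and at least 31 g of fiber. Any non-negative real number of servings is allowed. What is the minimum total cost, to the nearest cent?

Minimising a linear cost over {calcium ≥ 256, fiber ≥ 31, servings ≥ 0} — the optimum is at a vertex, using one or two foods.
avocado only: max(256/19, 31/6) = 13.47 servings → $22.23.
broccoli only: max(256/72, 31/5) = 6.2 servings → $7.44.
black beans only: max(256/38, 31/8) = 6.737 servings → $2.69.
strawberries only: max(256/25, 31/4) = 10.24 servings → $13.82.
avocado + broccoli with both tight: 2.825 servings and 2.81 servings → $8.03.
avocado + black beans with both targets exact would need a negative amount; discard.
avocado + strawberries: intersection lies outside the first quadrant.
broccoli + black beans with both tight: 2.254 servings and 2.466 servings → $3.69.
broccoli + strawberries with both tight: 1.528 servings and 5.84 servings → $9.72.
black beans + strawberries with both targets exact would need a negative amount; discard.
Cheapest feasible corner: $2.69.

$2.69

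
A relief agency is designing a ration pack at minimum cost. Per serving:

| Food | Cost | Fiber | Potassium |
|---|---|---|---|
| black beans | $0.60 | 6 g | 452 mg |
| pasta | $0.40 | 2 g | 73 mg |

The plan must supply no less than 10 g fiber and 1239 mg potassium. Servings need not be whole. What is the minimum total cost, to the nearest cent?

black beans only: max(10/6, 1239/452) = 2.741 servings → $1.64.
pasta only: max(10/2, 1239/73) = 16.97 servings → $6.79.
black beans + pasta: intersection lies outside the first quadrant.
So the least-cost plan costs $1.64.

$1.64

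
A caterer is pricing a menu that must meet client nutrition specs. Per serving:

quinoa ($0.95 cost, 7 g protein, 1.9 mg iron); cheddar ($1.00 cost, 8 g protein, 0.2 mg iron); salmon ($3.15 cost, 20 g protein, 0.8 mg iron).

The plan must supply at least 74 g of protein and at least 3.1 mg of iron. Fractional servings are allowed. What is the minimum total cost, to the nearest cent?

$9.30

For a min-cost LP with two ≥-constraints, a basic feasible solution has at most two positive variables.
quinoa only: max(74/7, 3.1/1.9) = 10.57 servings → $10.04.
cheddar only: max(74/8, 3.1/0.2) = 15.5 servings → $15.50.
salmon only: max(74/20, 3.1/0.8) = 3.875 servings → $12.21.
quinoa + cheddar with both tight: 0.7246 servings and 8.616 servings → $9.30.
quinoa + salmon with both tight: 0.08642 servings and 3.67 servings → $11.64.
cheddar + salmon: the both-tight solution has a negative serving — not a feasible corner.
So the least-cost plan costs $9.30.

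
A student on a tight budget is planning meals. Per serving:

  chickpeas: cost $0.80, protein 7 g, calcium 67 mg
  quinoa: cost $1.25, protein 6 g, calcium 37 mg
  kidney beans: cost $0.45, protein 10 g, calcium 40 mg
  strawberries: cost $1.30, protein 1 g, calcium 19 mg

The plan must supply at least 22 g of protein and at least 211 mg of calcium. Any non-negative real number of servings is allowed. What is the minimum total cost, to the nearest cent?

Two binding constraints pin down two serving amounts, so the optimal mix uses at most two foods. The candidates are each food alone (scaled to the tighter of protein/calcium) and each pair with both constraints tight.
chickpeas only: max(22/7, 211/67) = 3.149 servings → $2.52.
quinoa only: max(22/6, 211/37) = 5.703 servings → $7.13.
kidney beans only: max(22/10, 211/40) = 5.275 servings → $2.37.
strawberries only: max(22/1, 211/19) = 22 servings → $28.60.
chickpeas + quinoa with both targets exact would need a negative amount; discard.
chickpeas + kidney beans with both targets exact would need a negative amount; discard.
chickpeas + strawberries with both tight: 3.136 servings and 0.04545 servings → $2.57.
quinoa + kidney beans: the both-tight solution has a negative serving — not a feasible corner.
quinoa + strawberries with both tight: 2.688 servings and 5.87 servings → $10.99.
kidney beans + strawberries with both tight: 1.38 servings and 8.2 servings → $11.28.
Cheapest feasible corner: $2.37.

$2.37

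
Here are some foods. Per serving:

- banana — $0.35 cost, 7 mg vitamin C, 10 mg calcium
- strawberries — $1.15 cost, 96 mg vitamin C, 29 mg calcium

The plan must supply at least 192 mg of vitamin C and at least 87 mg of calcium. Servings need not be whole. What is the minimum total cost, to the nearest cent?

The cheapest plan sits at a corner of the feasible region — with two constraints it uses at most two foods.
banana only: max(192/7, 87/10) = 27.43 servings → $9.60.
strawberries only: max(192/96, 87/29) = 3 servings → $3.45.
banana + strawberries with both tight: 3.678 servings and 1.732 servings → $3.28.
So the least-cost plan costs $3.28.

$3.28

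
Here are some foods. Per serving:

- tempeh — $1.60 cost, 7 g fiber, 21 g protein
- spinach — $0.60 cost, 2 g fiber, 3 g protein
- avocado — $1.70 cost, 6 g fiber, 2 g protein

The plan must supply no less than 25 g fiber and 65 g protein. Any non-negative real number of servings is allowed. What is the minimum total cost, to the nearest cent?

A basic optimal solution has at most two foods positive. Try each food alone and each pair with both targets met exactly.
tempeh only: max(25/7, 65/21) = 3.571 servings → $5.71.
spinach only: max(25/2, 65/3) = 21.67 servings → $13.00.
avocado only: max(25/6, 65/2) = 32.5 servings → $55.25.
tempeh + spinach with both tight: 2.619 servings and 3.333 servings → $6.19.
tempeh + avocado with both tight: 3.036 servings and 0.625 servings → $5.92.
spinach + avocado: the both-tight solution has a negative serving — not a feasible corner.
So the least-cost plan costs $5.71.

$5.71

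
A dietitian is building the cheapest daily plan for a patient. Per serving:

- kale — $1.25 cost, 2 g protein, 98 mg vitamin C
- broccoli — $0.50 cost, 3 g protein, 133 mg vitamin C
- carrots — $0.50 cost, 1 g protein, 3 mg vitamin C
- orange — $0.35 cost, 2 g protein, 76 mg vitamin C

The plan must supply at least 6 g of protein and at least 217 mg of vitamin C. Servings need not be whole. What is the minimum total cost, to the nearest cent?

kale only: max(6/2, 217/98) = 3 servings → $3.75.
broccoli only: max(6/3, 217/133) = 2 servings → $1.00.
carrots only: max(6/1, 217/3) = 72.33 servings → $36.17.
orange only: max(6/2, 217/76) = 3 servings → $1.05.
kale + broccoli: the both-tight solution has a negative serving — not a feasible corner.
kale + carrots with both tight: 2.163 servings and 1.674 servings → $3.54.
kale + orange: intersection lies outside the first quadrant.
broccoli + carrots with both tight: 1.605 servings and 1.185 servings → $1.40.
broccoli + orange with both targets exact would need a negative amount; discard.
carrots + orange with both tight: 0.3143 servings and 2.843 servings → $1.15.
Cheapest feasible corner: $1.00.

$1.00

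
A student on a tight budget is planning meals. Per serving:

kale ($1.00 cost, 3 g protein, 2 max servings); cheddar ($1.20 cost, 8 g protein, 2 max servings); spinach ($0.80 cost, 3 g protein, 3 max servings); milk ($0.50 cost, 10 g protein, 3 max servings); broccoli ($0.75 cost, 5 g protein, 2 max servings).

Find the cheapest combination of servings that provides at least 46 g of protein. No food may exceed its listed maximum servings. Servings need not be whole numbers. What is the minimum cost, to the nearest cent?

$3.90

Cost per g of protein: milk $0.0500, cheddar $0.1500, broccoli $0.1500, spinach $0.2667, kale $0.3333.
Take 3 servings of milk: +30.0 g protein for $1.50 (total $1.50, still need 16.0 g).
Take 2 servings of cheddar: +16.0 g protein for $2.40 (total $3.90, still need 0.0 g).
Greedy by cheapest-per-g is optimal for a single linear constraint, so the minimum cost is $3.90.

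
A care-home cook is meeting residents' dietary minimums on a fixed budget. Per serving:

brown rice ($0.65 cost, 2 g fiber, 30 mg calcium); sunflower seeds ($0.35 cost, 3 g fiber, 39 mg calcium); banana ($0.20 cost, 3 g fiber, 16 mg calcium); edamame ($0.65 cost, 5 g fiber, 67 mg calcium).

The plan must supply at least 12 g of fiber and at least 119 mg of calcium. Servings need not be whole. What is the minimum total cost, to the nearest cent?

brown rice only: max(12/2, 119/30) = 6 servings → $3.90.
sunflower seeds only: max(12/3, 119/39) = 4 servings → $1.40.
banana only: max(12/3, 119/16) = 7.438 servings → $1.49.
edamame only: max(12/5, 119/67) = 2.4 servings → $1.56.
brown rice + sunflower seeds: intersection lies outside the first quadrant.
brown rice + banana with both tight: 2.845 servings and 2.103 servings → $2.27.
brown rice + edamame: the both-tight solution has a negative serving — not a feasible corner.
sunflower seeds + banana with both tight: 2.391 servings and 1.609 servings → $1.16.
sunflower seeds + edamame: the both-tight solution has a negative serving — not a feasible corner.
banana + edamame with both tight: 1.727 servings and 1.364 servings → $1.23.
Cheapest feasible corner: $1.16.

$1.16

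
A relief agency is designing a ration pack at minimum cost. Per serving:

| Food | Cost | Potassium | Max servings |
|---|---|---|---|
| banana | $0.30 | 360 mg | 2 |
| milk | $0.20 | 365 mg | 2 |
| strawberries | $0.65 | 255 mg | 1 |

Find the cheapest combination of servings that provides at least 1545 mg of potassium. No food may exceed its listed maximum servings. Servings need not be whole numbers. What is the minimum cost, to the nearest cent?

Cost per mg of potassium: milk $0.0005, banana $0.0008, strawberries $0.0025.
Take 2 servings of milk: +730.0 mg potassium for $0.40 (total $0.40, still need 815.0 mg).
Take 2 servings of banana: +720.0 mg potassium for $0.60 (total $1.00, still need 95.0 mg).
Take 0.3725 servings of strawberries: +95.0 mg potassium for $0.24 (total $1.24, still need 0.0 mg).
Greedy by cheapest-per-mg is optimal for a single linear constraint, so the minimum cost is $1.24.

$1.24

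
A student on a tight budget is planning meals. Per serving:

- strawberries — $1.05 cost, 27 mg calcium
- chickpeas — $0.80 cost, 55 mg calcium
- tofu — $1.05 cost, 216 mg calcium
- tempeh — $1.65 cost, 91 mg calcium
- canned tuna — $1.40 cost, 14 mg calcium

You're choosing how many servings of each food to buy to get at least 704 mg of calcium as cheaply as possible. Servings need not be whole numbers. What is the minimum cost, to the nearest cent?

Cost per mg of calcium: tofu $0.0049, chickpeas $0.0145, tempeh $0.0181, strawberries $0.0389, canned tuna $0.1000.
With no serving limits, use only tofu: 704 mg / 216 mg = 3.259 servings × $1.05 = $3.42.

$3.42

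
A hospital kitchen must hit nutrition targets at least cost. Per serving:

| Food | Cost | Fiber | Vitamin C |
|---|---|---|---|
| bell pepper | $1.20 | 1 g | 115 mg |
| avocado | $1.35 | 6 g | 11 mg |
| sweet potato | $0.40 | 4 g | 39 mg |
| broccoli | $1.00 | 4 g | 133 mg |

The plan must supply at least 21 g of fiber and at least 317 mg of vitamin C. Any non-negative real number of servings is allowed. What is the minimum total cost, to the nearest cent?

This is a tiny linear program; its minimum lies at a vertex of the feasible set. List the vertices and price them.
bell pepper only: max(21/1, 317/115) = 21 servings → $25.20.
avocado only: max(21/6, 317/11) = 28.82 servings → $38.90.
sweet potato only: max(21/4, 317/39) = 8.128 servings → $3.25.
broccoli only: max(21/4, 317/133) = 5.25 servings → $5.25.
bell pepper + avocado with both tight: 2.461 servings and 3.09 servings → $7.12.
bell pepper + sweet potato with both tight: 1.067 servings and 4.983 servings → $3.27.
bell pepper + broccoli: the both-tight solution has a negative serving — not a feasible corner.
avocado + sweet potato with both targets exact would need a negative amount; discard.
avocado + broccoli with both tight: 2.023 servings and 2.216 servings → $4.95.
sweet potato + broccoli with both tight: 4.056 servings and 1.194 servings → $2.82.
Cheapest feasible corner: $2.82.

$2.82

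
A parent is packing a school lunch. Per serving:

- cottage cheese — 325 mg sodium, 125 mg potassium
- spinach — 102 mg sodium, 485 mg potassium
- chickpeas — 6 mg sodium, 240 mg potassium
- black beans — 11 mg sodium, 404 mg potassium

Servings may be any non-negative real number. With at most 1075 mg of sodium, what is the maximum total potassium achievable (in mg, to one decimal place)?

Potassium per mg sodium: chickpeas 40, black beans 36.73, spinach 4.755, cottage cheese 0.3846.
With no serving limits, spend the whole sodium allowance on chickpeas: 1075 mg / 6 mg × 240 mg = 43000.0 mg.

43000.0 mg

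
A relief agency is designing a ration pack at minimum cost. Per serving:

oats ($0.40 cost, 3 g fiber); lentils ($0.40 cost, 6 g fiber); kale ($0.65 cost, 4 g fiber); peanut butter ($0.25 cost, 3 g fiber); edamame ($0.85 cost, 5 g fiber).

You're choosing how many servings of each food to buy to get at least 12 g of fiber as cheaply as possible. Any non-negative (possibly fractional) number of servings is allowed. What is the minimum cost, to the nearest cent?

$0.80

Cost per g of fiber: lentils $0.0667, peanut butter $0.0833, oats $0.1333, kale $0.1625, edamame $0.1700.
With no serving limits, use only lentils: 12 g / 6 g = 2 servings × $0.40 = $0.80.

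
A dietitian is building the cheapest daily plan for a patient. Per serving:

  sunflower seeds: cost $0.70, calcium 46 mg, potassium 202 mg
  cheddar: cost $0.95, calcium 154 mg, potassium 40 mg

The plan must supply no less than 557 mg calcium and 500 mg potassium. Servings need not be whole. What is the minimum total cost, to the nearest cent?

$4.21

Check every corner: each single food scaled to meet both minima, and each pair solved so both constraints bind.
sunflower seeds only: max(557/46, 500/202) = 12.11 servings → $8.48.
cheddar only: max(557/154, 500/40) = 12.5 servings → $11.88.
sunflower seeds + cheddar with both tight: 1.87 servings and 3.058 servings → $4.21.
So the least-cost plan costs $4.21.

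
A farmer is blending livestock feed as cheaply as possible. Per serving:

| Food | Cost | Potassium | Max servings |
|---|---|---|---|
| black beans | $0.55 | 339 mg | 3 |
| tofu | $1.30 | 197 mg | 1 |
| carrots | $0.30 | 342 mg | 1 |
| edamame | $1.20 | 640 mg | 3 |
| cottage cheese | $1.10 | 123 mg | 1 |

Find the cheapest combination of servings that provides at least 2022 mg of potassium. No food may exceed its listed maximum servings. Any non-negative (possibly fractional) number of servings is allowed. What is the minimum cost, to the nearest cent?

$3.19

Cost per mg of potassium: carrots $0.0009, black beans $0.0016, edamame $0.0019, tofu $0.0066, cottage cheese $0.0089.
Take 1 serving of carrots: +342.0 mg potassium for $0.30 (total $0.30, still need 1680.0 mg).
Take 3 servings of black beans: +1017.0 mg potassium for $1.65 (total $1.95, still need 663.0 mg).
Take 1.036 servings of edamame: +663.0 mg potassium for $1.24 (total $3.19, still need 0.0 mg).
Filling from the cheapest source first is optimal under one linear minimum: $3.19.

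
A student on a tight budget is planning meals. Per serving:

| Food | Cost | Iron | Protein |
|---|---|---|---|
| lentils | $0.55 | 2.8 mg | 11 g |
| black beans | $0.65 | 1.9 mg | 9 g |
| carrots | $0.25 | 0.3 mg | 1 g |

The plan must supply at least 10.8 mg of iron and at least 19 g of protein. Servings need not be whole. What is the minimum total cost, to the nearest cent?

$2.12

Compare the cost at each extreme point of the feasible region.
lentils only: max(10.8/2.8, 19/11) = 3.857 servings → $2.12.
black beans only: max(10.8/1.9, 19/9) = 5.684 servings → $3.69.
carrots only: max(10.8/0.3, 19/1) = 36 servings → $9.00.
lentils + black beans: the both-tight solution has a negative serving — not a feasible corner.
lentils + carrots with both targets exact would need a negative amount; discard.
black beans + carrots: intersection lies outside the first quadrant.
The minimum over all feasible corners is $2.12.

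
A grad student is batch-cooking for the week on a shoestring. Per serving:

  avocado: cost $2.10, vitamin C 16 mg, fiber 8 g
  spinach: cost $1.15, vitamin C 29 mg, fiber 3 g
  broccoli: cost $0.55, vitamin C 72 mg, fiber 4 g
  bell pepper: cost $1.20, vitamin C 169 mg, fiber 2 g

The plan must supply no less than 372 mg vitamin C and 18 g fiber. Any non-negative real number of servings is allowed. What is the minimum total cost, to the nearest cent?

For a min-cost LP with two ≥-constraints, a basic feasible solution has at most two positive variables.
avocado only: max(372/16, 18/8) = 23.25 servings → $48.83.
spinach only: max(372/29, 18/3) = 12.83 servings → $14.75.
broccoli only: max(372/72, 18/4) = 5.167 servings → $2.84.
bell pepper only: max(372/169, 18/2) = 9 servings → $10.80.
avocado + spinach with both targets exact would need a negative amount; discard.
avocado + broccoli with both targets exact would need a negative amount; discard.
avocado + bell pepper with both tight: 1.741 servings and 2.036 servings → $6.10.
spinach + broccoli: intersection lies outside the first quadrant.
spinach + bell pepper with both tight: 5.118 servings and 1.323 servings → $7.47.
broccoli + bell pepper with both tight: 4.32 servings and 0.3609 servings → $2.81.
The minimum over all feasible corners is $2.81.

$2.81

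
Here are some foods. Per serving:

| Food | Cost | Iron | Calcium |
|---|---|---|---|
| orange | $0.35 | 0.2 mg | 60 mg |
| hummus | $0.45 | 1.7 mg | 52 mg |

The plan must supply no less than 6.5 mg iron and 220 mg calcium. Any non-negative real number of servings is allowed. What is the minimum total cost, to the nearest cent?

An LP optimum is at a vertex; with two nutrient constraints at most two foods are used. Check each candidate.
orange only: max(6.5/0.2, 220/60) = 32.5 servings → $11.38.
hummus only: max(6.5/1.7, 220/52) = 4.231 servings → $1.90.
orange + hummus with both tight: 0.393 servings and 3.777 servings → $1.84.
The minimum over all feasible corners is $1.84.

$1.84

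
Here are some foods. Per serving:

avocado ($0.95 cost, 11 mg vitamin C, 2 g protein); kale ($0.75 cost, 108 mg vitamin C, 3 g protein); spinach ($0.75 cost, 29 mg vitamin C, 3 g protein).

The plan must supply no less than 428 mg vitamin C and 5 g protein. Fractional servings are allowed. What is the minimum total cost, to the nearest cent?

Minimising a linear cost over {vitamin C ≥ 428, protein ≥ 5, servings ≥ 0} — the optimum is at a vertex, using one or two foods.
avocado only: max(428/11, 5/2) = 38.91 servings → $36.96.
kale only: max(428/108, 5/3) = 3.963 servings → $2.97.
spinach only: max(428/29, 5/3) = 14.76 servings → $11.07.
avocado + kale with both targets exact would need a negative amount; discard.
avocado + spinach: intersection lies outside the first quadrant.
kale + spinach: the both-tight solution has a negative serving — not a feasible corner.
Cheapest feasible corner: $2.97.

$2.97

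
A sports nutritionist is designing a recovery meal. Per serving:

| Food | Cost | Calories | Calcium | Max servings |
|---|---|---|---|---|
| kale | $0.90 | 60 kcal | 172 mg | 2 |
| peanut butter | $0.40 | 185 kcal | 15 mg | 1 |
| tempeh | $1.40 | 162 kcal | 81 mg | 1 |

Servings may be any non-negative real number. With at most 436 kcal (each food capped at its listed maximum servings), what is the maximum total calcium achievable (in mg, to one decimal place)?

Calcium per kcal: kale 2.867, tempeh 0.5, peanut butter 0.08108.
Take 2 servings of kale: uses 120 kcal, +344.0 mg calcium (running total 344.0 mg).
Take 1 serving of tempeh: uses 162 kcal, +81.0 mg calcium (running total 425.0 mg).
Take 0.8324 servings of peanut butter: uses 154 kcal, +12.5 mg calcium (running total 437.5 mg).
Greedy by best ratio exhausts the calories allowance optimally: 437.5 mg.

437.5 mg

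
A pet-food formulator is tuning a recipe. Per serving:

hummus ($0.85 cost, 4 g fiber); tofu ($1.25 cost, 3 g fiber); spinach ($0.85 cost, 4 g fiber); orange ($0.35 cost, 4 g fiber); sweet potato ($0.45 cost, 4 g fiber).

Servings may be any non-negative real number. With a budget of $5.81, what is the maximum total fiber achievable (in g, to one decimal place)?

Fiber per dollar: orange 11.43, sweet potato 8.889, hummus 4.706, spinach 4.706, tofu 2.4.
With no serving limits, spend the whole cost allowance on orange: $5.81 / $0.35 × 4 g = 66.4 g.

66.4 g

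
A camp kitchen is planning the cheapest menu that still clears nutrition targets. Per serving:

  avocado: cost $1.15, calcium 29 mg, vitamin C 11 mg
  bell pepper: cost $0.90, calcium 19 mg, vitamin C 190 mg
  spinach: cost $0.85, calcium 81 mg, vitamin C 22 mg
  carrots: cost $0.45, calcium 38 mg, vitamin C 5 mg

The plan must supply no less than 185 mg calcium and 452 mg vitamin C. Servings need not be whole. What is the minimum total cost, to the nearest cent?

$3.46

Compare the cost at each extreme point of the feasible region.
avocado only: max(185/29, 452/11) = 41.09 servings → $47.25.
bell pepper only: max(185/19, 452/190) = 9.737 servings → $8.76.
spinach only: max(185/81, 452/22) = 20.55 servings → $17.46.
carrots only: max(185/38, 452/5) = 90.4 servings → $40.68.
avocado + bell pepper with both tight: 5.011 servings and 2.089 servings → $7.64.
avocado + spinach: the both-tight solution has a negative serving — not a feasible corner.
avocado + carrots with both targets exact would need a negative amount; discard.
bell pepper + spinach with both tight: 2.174 servings and 1.774 servings → $3.46.
bell pepper + carrots with both tight: 2.281 servings and 3.728 servings → $3.73.
spinach + carrots with both targets exact would need a negative amount; discard.
So the least-cost plan costs $3.46.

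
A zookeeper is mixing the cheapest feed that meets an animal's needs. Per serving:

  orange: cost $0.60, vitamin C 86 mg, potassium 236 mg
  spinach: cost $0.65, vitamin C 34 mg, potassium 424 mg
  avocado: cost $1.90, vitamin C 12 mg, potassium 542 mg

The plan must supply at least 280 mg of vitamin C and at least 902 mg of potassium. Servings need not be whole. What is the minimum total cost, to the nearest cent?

$2.12

Minimising a linear cost over {vitamin C ≥ 280, potassium ≥ 902, servings ≥ 0} — the optimum is at a vertex, using one or two foods.
orange only: max(280/86, 902/236) = 3.822 servings → $2.29.
spinach only: max(280/34, 902/424) = 8.235 servings → $5.35.
avocado only: max(280/12, 902/542) = 23.33 servings → $44.33.
orange + spinach with both tight: 3.096 servings and 0.4041 servings → $2.12.
orange + avocado with both tight: 3.219 servings and 0.2625 servings → $2.43.
spinach + avocado: the both-tight solution has a negative serving — not a feasible corner.
So the least-cost plan costs $2.12.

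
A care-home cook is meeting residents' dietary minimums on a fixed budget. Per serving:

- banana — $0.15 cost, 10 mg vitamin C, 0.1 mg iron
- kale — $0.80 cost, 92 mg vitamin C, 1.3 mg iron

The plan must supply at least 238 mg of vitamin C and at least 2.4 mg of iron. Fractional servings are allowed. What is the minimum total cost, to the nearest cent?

Minimising a linear cost over {vitamin C ≥ 238, iron ≥ 2.4, servings ≥ 0} — the optimum is at a vertex, using one or two foods.
banana only: max(238/10, 2.4/0.1) = 24 servings → $3.60.
kale only: max(238/92, 2.4/1.3) = 2.587 servings → $2.07.
banana + kale with both tight: 23.32 servings and 0.05263 servings → $3.54.
Cheapest feasible corner: $2.07.

$2.07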